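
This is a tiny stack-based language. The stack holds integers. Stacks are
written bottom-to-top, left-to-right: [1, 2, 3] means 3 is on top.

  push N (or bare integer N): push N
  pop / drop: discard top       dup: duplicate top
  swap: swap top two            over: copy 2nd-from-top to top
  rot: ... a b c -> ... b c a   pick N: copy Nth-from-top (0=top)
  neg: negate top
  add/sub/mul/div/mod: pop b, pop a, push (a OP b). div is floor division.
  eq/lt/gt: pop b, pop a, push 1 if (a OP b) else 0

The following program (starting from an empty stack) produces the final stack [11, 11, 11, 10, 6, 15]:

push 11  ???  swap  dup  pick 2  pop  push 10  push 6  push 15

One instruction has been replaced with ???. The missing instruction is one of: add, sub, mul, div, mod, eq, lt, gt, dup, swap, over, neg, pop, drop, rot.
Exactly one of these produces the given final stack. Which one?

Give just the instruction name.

Answer: dup

Derivation:
Stack before ???: [11]
Stack after ???:  [11, 11]
The instruction that transforms [11] -> [11, 11] is: dup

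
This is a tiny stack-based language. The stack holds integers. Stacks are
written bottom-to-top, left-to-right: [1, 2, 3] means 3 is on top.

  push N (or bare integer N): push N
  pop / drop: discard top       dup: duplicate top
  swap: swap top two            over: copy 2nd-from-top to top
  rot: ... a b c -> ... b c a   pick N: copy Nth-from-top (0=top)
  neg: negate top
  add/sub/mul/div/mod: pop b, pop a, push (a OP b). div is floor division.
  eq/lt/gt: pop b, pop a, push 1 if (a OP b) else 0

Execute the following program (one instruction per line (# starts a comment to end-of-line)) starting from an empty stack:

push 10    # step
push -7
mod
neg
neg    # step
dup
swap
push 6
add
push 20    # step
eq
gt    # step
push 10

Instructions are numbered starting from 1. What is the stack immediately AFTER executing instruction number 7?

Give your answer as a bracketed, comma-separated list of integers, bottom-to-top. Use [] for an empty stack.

Step 1 ('push 10'): [10]
Step 2 ('push -7'): [10, -7]
Step 3 ('mod'): [-4]
Step 4 ('neg'): [4]
Step 5 ('neg'): [-4]
Step 6 ('dup'): [-4, -4]
Step 7 ('swap'): [-4, -4]

Answer: [-4, -4]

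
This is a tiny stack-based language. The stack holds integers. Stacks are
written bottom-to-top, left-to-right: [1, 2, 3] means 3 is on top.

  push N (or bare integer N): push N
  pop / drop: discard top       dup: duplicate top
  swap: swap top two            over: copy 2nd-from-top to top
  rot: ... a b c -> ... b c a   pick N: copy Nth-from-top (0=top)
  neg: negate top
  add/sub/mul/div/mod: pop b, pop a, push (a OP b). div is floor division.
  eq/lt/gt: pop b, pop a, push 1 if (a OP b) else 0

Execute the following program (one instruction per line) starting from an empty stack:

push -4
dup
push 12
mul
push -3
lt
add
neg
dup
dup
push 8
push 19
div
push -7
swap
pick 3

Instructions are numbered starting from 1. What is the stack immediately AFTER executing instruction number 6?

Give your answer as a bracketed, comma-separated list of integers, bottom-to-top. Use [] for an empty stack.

Answer: [-4, 1]

Derivation:
Step 1 ('push -4'): [-4]
Step 2 ('dup'): [-4, -4]
Step 3 ('push 12'): [-4, -4, 12]
Step 4 ('mul'): [-4, -48]
Step 5 ('push -3'): [-4, -48, -3]
Step 6 ('lt'): [-4, 1]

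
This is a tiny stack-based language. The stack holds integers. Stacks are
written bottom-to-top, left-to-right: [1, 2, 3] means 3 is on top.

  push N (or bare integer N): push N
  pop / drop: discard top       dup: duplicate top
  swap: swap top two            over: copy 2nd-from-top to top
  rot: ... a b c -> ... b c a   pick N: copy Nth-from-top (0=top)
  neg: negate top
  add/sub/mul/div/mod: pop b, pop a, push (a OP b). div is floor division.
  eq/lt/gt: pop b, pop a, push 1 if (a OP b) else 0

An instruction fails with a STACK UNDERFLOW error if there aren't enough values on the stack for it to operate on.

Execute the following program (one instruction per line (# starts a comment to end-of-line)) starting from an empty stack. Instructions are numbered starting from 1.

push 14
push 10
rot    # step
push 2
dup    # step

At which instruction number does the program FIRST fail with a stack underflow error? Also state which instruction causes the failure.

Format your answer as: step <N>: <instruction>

Step 1 ('push 14'): stack = [14], depth = 1
Step 2 ('push 10'): stack = [14, 10], depth = 2
Step 3 ('rot'): needs 3 value(s) but depth is 2 — STACK UNDERFLOW

Answer: step 3: rot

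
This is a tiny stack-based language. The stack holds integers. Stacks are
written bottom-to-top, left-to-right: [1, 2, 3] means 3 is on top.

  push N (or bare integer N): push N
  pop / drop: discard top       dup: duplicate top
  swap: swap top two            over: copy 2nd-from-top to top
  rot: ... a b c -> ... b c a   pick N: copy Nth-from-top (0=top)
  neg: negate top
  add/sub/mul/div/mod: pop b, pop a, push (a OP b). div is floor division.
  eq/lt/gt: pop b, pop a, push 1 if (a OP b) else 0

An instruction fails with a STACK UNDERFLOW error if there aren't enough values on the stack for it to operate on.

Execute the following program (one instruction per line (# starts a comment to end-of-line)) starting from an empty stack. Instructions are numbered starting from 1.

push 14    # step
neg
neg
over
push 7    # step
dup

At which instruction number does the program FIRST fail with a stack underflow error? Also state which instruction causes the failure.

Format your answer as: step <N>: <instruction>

Step 1 ('push 14'): stack = [14], depth = 1
Step 2 ('neg'): stack = [-14], depth = 1
Step 3 ('neg'): stack = [14], depth = 1
Step 4 ('over'): needs 2 value(s) but depth is 1 — STACK UNDERFLOW

Answer: step 4: over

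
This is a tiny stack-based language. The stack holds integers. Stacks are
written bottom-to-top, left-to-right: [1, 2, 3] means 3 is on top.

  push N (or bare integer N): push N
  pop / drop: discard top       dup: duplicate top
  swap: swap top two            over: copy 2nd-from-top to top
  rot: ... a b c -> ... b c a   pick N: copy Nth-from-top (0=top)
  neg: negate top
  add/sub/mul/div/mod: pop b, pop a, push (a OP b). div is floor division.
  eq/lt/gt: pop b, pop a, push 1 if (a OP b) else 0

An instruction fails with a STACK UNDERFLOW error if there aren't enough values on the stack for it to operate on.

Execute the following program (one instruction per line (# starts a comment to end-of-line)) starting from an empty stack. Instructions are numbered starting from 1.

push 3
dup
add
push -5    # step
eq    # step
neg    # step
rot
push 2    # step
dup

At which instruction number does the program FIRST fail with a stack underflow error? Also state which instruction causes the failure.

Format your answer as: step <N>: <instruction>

Step 1 ('push 3'): stack = [3], depth = 1
Step 2 ('dup'): stack = [3, 3], depth = 2
Step 3 ('add'): stack = [6], depth = 1
Step 4 ('push -5'): stack = [6, -5], depth = 2
Step 5 ('eq'): stack = [0], depth = 1
Step 6 ('neg'): stack = [0], depth = 1
Step 7 ('rot'): needs 3 value(s) but depth is 1 — STACK UNDERFLOW

Answer: step 7: rot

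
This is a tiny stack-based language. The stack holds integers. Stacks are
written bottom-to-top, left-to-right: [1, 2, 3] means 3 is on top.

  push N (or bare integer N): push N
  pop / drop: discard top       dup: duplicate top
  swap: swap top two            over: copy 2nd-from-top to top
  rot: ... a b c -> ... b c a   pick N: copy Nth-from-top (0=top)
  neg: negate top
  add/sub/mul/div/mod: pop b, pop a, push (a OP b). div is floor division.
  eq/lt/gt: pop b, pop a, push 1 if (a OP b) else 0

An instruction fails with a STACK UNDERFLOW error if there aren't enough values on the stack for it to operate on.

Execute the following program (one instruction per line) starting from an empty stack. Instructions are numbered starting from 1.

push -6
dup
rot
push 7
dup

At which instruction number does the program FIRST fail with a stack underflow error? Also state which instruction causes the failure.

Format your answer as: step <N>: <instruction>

Answer: step 3: rot

Derivation:
Step 1 ('push -6'): stack = [-6], depth = 1
Step 2 ('dup'): stack = [-6, -6], depth = 2
Step 3 ('rot'): needs 3 value(s) but depth is 2 — STACK UNDERFLOW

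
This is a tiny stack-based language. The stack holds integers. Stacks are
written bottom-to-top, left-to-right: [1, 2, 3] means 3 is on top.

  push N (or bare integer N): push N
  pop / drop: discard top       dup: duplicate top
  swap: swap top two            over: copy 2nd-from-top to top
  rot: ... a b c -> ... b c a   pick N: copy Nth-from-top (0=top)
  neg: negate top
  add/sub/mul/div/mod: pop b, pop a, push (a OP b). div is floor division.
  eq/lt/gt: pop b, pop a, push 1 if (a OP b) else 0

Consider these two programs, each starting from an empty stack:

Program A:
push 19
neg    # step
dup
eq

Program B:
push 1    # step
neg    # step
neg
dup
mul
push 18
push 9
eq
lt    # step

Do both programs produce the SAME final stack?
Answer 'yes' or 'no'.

Program A trace:
  After 'push 19': [19]
  After 'neg': [-19]
  After 'dup': [-19, -19]
  After 'eq': [1]
Program A final stack: [1]

Program B trace:
  After 'push 1': [1]
  After 'neg': [-1]
  After 'neg': [1]
  After 'dup': [1, 1]
  After 'mul': [1]
  After 'push 18': [1, 18]
  After 'push 9': [1, 18, 9]
  After 'eq': [1, 0]
  After 'lt': [0]
Program B final stack: [0]
Same: no

Answer: no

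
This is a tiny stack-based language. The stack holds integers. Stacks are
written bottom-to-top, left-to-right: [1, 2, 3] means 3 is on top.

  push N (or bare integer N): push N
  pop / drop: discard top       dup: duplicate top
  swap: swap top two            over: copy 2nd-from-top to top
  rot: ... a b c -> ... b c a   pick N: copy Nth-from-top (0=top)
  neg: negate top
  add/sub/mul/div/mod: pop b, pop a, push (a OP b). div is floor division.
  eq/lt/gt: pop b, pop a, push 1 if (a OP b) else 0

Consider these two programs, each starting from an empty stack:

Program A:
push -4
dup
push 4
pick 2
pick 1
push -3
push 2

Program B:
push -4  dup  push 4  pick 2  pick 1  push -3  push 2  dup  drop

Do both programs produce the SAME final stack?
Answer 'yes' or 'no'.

Answer: yes

Derivation:
Program A trace:
  After 'push -4': [-4]
  After 'dup': [-4, -4]
  After 'push 4': [-4, -4, 4]
  After 'pick 2': [-4, -4, 4, -4]
  After 'pick 1': [-4, -4, 4, -4, 4]
  After 'push -3': [-4, -4, 4, -4, 4, -3]
  After 'push 2': [-4, -4, 4, -4, 4, -3, 2]
Program A final stack: [-4, -4, 4, -4, 4, -3, 2]

Program B trace:
  After 'push -4': [-4]
  After 'dup': [-4, -4]
  After 'push 4': [-4, -4, 4]
  After 'pick 2': [-4, -4, 4, -4]
  After 'pick 1': [-4, -4, 4, -4, 4]
  After 'push -3': [-4, -4, 4, -4, 4, -3]
  After 'push 2': [-4, -4, 4, -4, 4, -3, 2]
  After 'dup': [-4, -4, 4, -4, 4, -3, 2, 2]
  After 'drop': [-4, -4, 4, -4, 4, -3, 2]
Program B final stack: [-4, -4, 4, -4, 4, -3, 2]
Same: yes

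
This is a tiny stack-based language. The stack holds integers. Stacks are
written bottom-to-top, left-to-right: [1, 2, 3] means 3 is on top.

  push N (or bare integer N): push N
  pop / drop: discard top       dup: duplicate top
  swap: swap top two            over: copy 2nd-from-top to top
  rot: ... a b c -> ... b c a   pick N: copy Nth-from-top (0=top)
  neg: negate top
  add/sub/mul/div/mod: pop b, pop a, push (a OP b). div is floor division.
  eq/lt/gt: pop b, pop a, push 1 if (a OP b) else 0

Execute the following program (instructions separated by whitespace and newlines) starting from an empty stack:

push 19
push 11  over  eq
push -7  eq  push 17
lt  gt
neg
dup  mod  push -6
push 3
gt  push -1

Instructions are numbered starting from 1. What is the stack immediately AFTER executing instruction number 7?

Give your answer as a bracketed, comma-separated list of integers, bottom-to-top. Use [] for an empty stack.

Step 1 ('push 19'): [19]
Step 2 ('push 11'): [19, 11]
Step 3 ('over'): [19, 11, 19]
Step 4 ('eq'): [19, 0]
Step 5 ('push -7'): [19, 0, -7]
Step 6 ('eq'): [19, 0]
Step 7 ('push 17'): [19, 0, 17]

Answer: [19, 0, 17]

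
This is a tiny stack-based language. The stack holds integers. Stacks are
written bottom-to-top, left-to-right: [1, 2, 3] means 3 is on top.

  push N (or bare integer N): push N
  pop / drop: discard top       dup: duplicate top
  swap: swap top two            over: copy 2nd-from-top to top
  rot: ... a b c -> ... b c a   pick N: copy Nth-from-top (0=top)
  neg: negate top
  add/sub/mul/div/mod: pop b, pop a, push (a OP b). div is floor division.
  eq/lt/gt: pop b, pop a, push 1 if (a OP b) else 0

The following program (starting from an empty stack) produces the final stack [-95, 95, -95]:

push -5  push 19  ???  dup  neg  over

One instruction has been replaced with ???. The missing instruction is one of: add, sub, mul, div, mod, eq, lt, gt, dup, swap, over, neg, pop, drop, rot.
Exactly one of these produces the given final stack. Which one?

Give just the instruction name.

Stack before ???: [-5, 19]
Stack after ???:  [-95]
The instruction that transforms [-5, 19] -> [-95] is: mul

Answer: mul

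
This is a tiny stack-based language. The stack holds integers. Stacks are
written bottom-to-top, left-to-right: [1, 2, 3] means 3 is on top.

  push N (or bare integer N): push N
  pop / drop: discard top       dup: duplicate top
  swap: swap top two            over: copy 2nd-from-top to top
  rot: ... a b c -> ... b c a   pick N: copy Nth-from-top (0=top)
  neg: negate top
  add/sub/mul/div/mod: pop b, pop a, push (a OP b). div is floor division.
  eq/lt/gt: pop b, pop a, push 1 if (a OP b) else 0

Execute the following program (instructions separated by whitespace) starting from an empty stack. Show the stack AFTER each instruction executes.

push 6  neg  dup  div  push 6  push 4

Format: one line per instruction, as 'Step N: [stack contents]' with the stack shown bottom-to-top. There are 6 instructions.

Step 1: [6]
Step 2: [-6]
Step 3: [-6, -6]
Step 4: [1]
Step 5: [1, 6]
Step 6: [1, 6, 4]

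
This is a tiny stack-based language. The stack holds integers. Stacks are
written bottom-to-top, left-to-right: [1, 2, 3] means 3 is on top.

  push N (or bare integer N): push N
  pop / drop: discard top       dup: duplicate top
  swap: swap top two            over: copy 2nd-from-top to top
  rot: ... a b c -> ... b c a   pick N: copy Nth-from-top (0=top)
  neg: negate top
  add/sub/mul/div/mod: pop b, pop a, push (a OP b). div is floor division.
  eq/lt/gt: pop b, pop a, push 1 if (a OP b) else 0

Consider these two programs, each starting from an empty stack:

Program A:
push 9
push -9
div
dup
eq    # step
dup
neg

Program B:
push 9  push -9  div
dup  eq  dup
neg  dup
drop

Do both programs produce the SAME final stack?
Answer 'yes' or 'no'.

Answer: yes

Derivation:
Program A trace:
  After 'push 9': [9]
  After 'push -9': [9, -9]
  After 'div': [-1]
  After 'dup': [-1, -1]
  After 'eq': [1]
  After 'dup': [1, 1]
  After 'neg': [1, -1]
Program A final stack: [1, -1]

Program B trace:
  After 'push 9': [9]
  After 'push -9': [9, -9]
  After 'div': [-1]
  After 'dup': [-1, -1]
  After 'eq': [1]
  After 'dup': [1, 1]
  After 'neg': [1, -1]
  After 'dup': [1, -1, -1]
  After 'drop': [1, -1]
Program B final stack: [1, -1]
Same: yes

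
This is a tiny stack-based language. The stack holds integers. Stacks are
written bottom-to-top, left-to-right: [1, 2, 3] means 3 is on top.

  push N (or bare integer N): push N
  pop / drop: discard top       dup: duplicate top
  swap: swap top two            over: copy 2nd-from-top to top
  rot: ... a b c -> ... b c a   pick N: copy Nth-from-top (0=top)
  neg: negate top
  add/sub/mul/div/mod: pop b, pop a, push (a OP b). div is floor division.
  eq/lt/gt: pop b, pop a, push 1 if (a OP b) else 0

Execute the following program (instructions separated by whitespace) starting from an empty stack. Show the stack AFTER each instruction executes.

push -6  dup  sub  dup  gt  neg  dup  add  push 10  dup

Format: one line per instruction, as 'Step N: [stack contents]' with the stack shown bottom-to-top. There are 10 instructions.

Step 1: [-6]
Step 2: [-6, -6]
Step 3: [0]
Step 4: [0, 0]
Step 5: [0]
Step 6: [0]
Step 7: [0, 0]
Step 8: [0]
Step 9: [0, 10]
Step 10: [0, 10, 10]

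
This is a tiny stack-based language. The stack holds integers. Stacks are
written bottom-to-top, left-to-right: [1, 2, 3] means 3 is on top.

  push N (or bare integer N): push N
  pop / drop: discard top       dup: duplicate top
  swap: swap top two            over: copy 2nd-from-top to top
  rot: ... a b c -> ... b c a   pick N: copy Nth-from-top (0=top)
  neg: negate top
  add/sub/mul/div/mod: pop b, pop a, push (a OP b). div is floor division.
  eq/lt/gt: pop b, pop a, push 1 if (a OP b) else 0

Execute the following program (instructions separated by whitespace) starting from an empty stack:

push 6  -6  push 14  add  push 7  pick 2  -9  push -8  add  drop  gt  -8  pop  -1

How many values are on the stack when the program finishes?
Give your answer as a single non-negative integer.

Answer: 4

Derivation:
After 'push 6': stack = [6] (depth 1)
After 'push -6': stack = [6, -6] (depth 2)
After 'push 14': stack = [6, -6, 14] (depth 3)
After 'add': stack = [6, 8] (depth 2)
After 'push 7': stack = [6, 8, 7] (depth 3)
After 'pick 2': stack = [6, 8, 7, 6] (depth 4)
After 'push -9': stack = [6, 8, 7, 6, -9] (depth 5)
After 'push -8': stack = [6, 8, 7, 6, -9, -8] (depth 6)
After 'add': stack = [6, 8, 7, 6, -17] (depth 5)
After 'drop': stack = [6, 8, 7, 6] (depth 4)
After 'gt': stack = [6, 8, 1] (depth 3)
After 'push -8': stack = [6, 8, 1, -8] (depth 4)
After 'pop': stack = [6, 8, 1] (depth 3)
After 'push -1': stack = [6, 8, 1, -1] (depth 4)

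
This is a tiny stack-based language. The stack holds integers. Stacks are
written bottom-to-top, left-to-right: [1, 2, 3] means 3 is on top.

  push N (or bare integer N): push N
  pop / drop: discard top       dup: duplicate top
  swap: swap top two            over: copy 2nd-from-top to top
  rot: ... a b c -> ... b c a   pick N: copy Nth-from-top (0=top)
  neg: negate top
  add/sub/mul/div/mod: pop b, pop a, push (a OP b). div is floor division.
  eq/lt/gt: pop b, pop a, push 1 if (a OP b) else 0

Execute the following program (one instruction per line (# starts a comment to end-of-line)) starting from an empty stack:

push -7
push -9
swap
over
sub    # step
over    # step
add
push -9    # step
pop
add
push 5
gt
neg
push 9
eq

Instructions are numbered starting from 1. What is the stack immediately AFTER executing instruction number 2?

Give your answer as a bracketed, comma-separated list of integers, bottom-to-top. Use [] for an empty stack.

Step 1 ('push -7'): [-7]
Step 2 ('push -9'): [-7, -9]

Answer: [-7, -9]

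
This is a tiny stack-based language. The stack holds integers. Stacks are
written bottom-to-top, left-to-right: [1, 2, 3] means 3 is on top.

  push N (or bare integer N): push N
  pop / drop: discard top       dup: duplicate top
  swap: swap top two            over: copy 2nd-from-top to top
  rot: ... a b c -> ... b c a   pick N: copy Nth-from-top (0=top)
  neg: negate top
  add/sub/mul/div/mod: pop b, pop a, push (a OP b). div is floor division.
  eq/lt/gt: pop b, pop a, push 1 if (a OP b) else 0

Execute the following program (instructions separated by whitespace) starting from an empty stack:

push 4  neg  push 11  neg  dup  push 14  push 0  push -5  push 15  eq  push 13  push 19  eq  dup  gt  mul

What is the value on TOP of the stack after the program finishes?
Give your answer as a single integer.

Answer: 0

Derivation:
After 'push 4': [4]
After 'neg': [-4]
After 'push 11': [-4, 11]
After 'neg': [-4, -11]
After 'dup': [-4, -11, -11]
After 'push 14': [-4, -11, -11, 14]
After 'push 0': [-4, -11, -11, 14, 0]
After 'push -5': [-4, -11, -11, 14, 0, -5]
After 'push 15': [-4, -11, -11, 14, 0, -5, 15]
After 'eq': [-4, -11, -11, 14, 0, 0]
After 'push 13': [-4, -11, -11, 14, 0, 0, 13]
After 'push 19': [-4, -11, -11, 14, 0, 0, 13, 19]
After 'eq': [-4, -11, -11, 14, 0, 0, 0]
After 'dup': [-4, -11, -11, 14, 0, 0, 0, 0]
After 'gt': [-4, -11, -11, 14, 0, 0, 0]
After 'mul': [-4, -11, -11, 14, 0, 0]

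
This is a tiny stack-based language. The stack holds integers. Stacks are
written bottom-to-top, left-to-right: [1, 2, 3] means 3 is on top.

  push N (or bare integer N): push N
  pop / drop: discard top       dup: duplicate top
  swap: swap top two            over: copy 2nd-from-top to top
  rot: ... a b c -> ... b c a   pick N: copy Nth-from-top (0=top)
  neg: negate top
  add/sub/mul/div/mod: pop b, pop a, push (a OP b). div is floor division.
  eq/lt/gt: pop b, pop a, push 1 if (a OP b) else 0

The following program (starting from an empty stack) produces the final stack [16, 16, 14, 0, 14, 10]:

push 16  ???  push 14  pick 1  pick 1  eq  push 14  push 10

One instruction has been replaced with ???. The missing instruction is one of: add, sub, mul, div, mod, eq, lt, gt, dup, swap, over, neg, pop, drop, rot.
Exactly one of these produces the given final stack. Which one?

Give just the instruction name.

Stack before ???: [16]
Stack after ???:  [16, 16]
The instruction that transforms [16] -> [16, 16] is: dup

Answer: dup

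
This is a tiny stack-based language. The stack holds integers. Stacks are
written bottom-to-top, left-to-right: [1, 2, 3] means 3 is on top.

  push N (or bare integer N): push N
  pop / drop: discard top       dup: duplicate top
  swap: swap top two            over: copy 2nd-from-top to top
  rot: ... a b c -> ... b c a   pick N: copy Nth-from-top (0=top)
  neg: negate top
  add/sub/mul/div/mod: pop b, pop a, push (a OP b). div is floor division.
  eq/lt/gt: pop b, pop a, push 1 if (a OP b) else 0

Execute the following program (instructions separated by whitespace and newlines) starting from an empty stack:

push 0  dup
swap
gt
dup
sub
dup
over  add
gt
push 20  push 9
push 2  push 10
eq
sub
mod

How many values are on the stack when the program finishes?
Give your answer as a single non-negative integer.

After 'push 0': stack = [0] (depth 1)
After 'dup': stack = [0, 0] (depth 2)
After 'swap': stack = [0, 0] (depth 2)
After 'gt': stack = [0] (depth 1)
After 'dup': stack = [0, 0] (depth 2)
After 'sub': stack = [0] (depth 1)
After 'dup': stack = [0, 0] (depth 2)
After 'over': stack = [0, 0, 0] (depth 3)
After 'add': stack = [0, 0] (depth 2)
After 'gt': stack = [0] (depth 1)
After 'push 20': stack = [0, 20] (depth 2)
After 'push 9': stack = [0, 20, 9] (depth 3)
After 'push 2': stack = [0, 20, 9, 2] (depth 4)
After 'push 10': stack = [0, 20, 9, 2, 10] (depth 5)
After 'eq': stack = [0, 20, 9, 0] (depth 4)
After 'sub': stack = [0, 20, 9] (depth 3)
After 'mod': stack = [0, 2] (depth 2)

Answer: 2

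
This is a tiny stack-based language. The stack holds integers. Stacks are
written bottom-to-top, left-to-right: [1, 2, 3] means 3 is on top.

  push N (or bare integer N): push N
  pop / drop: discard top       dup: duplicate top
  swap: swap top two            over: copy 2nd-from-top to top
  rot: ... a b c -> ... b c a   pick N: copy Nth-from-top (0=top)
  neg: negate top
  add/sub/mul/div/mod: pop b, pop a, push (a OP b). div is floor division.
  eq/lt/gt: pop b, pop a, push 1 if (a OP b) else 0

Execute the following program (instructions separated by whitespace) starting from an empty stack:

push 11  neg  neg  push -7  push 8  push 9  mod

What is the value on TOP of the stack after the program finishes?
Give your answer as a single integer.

Answer: 8

Derivation:
After 'push 11': [11]
After 'neg': [-11]
After 'neg': [11]
After 'push -7': [11, -7]
After 'push 8': [11, -7, 8]
After 'push 9': [11, -7, 8, 9]
After 'mod': [11, -7, 8]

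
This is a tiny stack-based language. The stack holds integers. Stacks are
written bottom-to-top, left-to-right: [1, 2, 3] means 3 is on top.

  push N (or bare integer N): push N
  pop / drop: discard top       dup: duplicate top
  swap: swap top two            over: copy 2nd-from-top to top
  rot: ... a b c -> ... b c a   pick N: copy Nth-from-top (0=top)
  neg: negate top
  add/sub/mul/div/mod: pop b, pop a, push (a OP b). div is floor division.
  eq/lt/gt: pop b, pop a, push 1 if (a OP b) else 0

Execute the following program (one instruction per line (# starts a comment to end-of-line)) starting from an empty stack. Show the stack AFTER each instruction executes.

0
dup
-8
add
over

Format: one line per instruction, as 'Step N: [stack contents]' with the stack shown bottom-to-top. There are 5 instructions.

Step 1: [0]
Step 2: [0, 0]
Step 3: [0, 0, -8]
Step 4: [0, -8]
Step 5: [0, -8, 0]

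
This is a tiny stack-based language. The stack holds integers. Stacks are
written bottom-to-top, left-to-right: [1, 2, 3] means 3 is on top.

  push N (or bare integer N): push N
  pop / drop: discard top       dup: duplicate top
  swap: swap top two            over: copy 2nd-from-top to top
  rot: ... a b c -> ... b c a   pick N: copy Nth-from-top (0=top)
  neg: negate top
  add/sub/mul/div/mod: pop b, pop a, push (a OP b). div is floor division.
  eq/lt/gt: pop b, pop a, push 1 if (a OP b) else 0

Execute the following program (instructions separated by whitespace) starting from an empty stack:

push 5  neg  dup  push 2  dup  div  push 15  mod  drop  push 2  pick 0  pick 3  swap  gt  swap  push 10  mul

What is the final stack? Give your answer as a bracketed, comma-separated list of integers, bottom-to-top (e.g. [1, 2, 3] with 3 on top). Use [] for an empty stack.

After 'push 5': [5]
After 'neg': [-5]
After 'dup': [-5, -5]
After 'push 2': [-5, -5, 2]
After 'dup': [-5, -5, 2, 2]
After 'div': [-5, -5, 1]
After 'push 15': [-5, -5, 1, 15]
After 'mod': [-5, -5, 1]
After 'drop': [-5, -5]
After 'push 2': [-5, -5, 2]
After 'pick 0': [-5, -5, 2, 2]
After 'pick 3': [-5, -5, 2, 2, -5]
After 'swap': [-5, -5, 2, -5, 2]
After 'gt': [-5, -5, 2, 0]
After 'swap': [-5, -5, 0, 2]
After 'push 10': [-5, -5, 0, 2, 10]
After 'mul': [-5, -5, 0, 20]

Answer: [-5, -5, 0, 20]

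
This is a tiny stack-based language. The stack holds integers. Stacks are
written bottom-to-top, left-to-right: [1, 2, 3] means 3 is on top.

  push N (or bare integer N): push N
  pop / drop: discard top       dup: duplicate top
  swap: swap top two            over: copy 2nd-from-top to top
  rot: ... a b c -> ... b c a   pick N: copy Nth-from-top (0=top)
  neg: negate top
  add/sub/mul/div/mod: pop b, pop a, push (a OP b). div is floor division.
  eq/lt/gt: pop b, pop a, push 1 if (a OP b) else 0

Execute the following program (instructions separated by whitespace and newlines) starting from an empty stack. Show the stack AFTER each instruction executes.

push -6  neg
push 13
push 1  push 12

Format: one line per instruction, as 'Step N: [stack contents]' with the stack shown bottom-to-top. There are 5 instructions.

Step 1: [-6]
Step 2: [6]
Step 3: [6, 13]
Step 4: [6, 13, 1]
Step 5: [6, 13, 1, 12]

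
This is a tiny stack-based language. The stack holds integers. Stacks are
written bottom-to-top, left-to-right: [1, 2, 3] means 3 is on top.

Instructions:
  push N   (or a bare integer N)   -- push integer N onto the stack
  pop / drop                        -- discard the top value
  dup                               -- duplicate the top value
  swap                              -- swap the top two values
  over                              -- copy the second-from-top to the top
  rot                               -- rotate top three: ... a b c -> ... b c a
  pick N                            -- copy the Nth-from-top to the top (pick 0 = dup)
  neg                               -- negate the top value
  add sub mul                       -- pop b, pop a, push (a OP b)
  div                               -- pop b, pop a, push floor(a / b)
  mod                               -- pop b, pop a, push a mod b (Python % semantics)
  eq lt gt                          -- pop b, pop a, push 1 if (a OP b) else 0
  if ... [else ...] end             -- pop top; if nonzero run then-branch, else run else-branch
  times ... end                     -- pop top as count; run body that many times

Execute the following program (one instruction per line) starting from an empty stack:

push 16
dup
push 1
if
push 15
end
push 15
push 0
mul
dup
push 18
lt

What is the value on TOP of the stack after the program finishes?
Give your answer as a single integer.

Answer: 1

Derivation:
After 'push 16': [16]
After 'dup': [16, 16]
After 'push 1': [16, 16, 1]
After 'if': [16, 16]
After 'push 15': [16, 16, 15]
After 'push 15': [16, 16, 15, 15]
After 'push 0': [16, 16, 15, 15, 0]
After 'mul': [16, 16, 15, 0]
After 'dup': [16, 16, 15, 0, 0]
After 'push 18': [16, 16, 15, 0, 0, 18]
After 'lt': [16, 16, 15, 0, 1]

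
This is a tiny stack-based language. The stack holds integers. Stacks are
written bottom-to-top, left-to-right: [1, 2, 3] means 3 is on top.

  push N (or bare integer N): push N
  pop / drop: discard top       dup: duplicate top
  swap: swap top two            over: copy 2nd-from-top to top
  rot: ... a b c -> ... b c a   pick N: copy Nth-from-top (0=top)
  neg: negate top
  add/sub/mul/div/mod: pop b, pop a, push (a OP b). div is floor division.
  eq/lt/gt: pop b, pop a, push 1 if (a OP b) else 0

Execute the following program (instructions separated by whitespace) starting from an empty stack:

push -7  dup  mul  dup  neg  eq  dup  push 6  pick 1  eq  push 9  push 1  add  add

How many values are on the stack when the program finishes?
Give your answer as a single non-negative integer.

After 'push -7': stack = [-7] (depth 1)
After 'dup': stack = [-7, -7] (depth 2)
After 'mul': stack = [49] (depth 1)
After 'dup': stack = [49, 49] (depth 2)
After 'neg': stack = [49, -49] (depth 2)
After 'eq': stack = [0] (depth 1)
After 'dup': stack = [0, 0] (depth 2)
After 'push 6': stack = [0, 0, 6] (depth 3)
After 'pick 1': stack = [0, 0, 6, 0] (depth 4)
After 'eq': stack = [0, 0, 0] (depth 3)
After 'push 9': stack = [0, 0, 0, 9] (depth 4)
After 'push 1': stack = [0, 0, 0, 9, 1] (depth 5)
After 'add': stack = [0, 0, 0, 10] (depth 4)
After 'add': stack = [0, 0, 10] (depth 3)

Answer: 3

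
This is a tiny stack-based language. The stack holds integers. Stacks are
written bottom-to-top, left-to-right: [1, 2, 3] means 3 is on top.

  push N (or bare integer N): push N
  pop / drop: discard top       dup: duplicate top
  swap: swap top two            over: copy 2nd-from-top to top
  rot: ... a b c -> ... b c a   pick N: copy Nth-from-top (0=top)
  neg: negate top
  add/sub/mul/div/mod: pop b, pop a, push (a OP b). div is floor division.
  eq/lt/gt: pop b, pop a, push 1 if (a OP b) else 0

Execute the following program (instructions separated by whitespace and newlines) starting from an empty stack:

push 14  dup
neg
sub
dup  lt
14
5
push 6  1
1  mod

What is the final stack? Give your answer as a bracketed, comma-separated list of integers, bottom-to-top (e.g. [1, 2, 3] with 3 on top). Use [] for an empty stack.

After 'push 14': [14]
After 'dup': [14, 14]
After 'neg': [14, -14]
After 'sub': [28]
After 'dup': [28, 28]
After 'lt': [0]
After 'push 14': [0, 14]
After 'push 5': [0, 14, 5]
After 'push 6': [0, 14, 5, 6]
After 'push 1': [0, 14, 5, 6, 1]
After 'push 1': [0, 14, 5, 6, 1, 1]
After 'mod': [0, 14, 5, 6, 0]

Answer: [0, 14, 5, 6, 0]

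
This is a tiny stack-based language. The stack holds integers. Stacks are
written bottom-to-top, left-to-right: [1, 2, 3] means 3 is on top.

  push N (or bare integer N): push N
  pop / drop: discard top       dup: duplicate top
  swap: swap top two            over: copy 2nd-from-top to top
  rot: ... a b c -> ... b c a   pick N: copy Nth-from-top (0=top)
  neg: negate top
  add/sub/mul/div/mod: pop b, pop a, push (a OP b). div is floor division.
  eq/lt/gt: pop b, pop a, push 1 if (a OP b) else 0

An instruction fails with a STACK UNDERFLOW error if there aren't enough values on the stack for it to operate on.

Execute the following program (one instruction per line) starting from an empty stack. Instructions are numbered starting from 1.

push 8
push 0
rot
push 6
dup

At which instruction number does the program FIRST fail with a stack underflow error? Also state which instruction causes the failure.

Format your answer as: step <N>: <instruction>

Step 1 ('push 8'): stack = [8], depth = 1
Step 2 ('push 0'): stack = [8, 0], depth = 2
Step 3 ('rot'): needs 3 value(s) but depth is 2 — STACK UNDERFLOW

Answer: step 3: rot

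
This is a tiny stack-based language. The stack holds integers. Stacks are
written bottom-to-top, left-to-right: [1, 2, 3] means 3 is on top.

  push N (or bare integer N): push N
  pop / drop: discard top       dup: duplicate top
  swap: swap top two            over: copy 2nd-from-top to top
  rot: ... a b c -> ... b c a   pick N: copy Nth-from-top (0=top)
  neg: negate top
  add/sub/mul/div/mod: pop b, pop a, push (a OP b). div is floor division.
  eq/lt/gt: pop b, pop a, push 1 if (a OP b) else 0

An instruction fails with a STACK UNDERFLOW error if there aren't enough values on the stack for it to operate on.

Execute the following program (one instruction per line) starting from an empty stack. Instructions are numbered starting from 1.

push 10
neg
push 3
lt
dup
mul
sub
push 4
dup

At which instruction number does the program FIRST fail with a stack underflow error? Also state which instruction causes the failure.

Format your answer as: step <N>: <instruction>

Step 1 ('push 10'): stack = [10], depth = 1
Step 2 ('neg'): stack = [-10], depth = 1
Step 3 ('push 3'): stack = [-10, 3], depth = 2
Step 4 ('lt'): stack = [1], depth = 1
Step 5 ('dup'): stack = [1, 1], depth = 2
Step 6 ('mul'): stack = [1], depth = 1
Step 7 ('sub'): needs 2 value(s) but depth is 1 — STACK UNDERFLOW

Answer: step 7: sub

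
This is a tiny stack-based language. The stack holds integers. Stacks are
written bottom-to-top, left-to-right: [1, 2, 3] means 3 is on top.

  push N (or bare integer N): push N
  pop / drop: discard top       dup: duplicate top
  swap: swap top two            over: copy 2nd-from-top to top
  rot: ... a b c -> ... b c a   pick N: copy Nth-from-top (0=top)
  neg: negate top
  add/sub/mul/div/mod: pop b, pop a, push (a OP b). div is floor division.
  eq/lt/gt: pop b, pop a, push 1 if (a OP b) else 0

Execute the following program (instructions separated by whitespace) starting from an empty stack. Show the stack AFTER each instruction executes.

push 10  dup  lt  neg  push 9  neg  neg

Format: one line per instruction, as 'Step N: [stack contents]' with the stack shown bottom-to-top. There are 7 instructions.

Step 1: [10]
Step 2: [10, 10]
Step 3: [0]
Step 4: [0]
Step 5: [0, 9]
Step 6: [0, -9]
Step 7: [0, 9]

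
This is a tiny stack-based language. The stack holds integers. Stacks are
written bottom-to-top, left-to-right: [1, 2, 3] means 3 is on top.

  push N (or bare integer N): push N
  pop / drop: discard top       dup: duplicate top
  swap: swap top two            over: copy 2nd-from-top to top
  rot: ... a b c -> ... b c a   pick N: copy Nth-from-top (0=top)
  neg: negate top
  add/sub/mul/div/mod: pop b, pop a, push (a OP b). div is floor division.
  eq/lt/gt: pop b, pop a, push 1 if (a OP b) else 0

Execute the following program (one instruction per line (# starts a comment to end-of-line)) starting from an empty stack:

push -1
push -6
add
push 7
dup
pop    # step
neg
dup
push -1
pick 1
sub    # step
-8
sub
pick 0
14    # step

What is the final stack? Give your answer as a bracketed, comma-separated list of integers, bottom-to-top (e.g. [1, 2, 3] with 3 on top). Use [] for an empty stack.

Answer: [-7, -7, -7, 14, 14, 14]

Derivation:
After 'push -1': [-1]
After 'push -6': [-1, -6]
After 'add': [-7]
After 'push 7': [-7, 7]
After 'dup': [-7, 7, 7]
After 'pop': [-7, 7]
After 'neg': [-7, -7]
After 'dup': [-7, -7, -7]
After 'push -1': [-7, -7, -7, -1]
After 'pick 1': [-7, -7, -7, -1, -7]
After 'sub': [-7, -7, -7, 6]
After 'push -8': [-7, -7, -7, 6, -8]
After 'sub': [-7, -7, -7, 14]
After 'pick 0': [-7, -7, -7, 14, 14]
After 'push 14': [-7, -7, -7, 14, 14, 14]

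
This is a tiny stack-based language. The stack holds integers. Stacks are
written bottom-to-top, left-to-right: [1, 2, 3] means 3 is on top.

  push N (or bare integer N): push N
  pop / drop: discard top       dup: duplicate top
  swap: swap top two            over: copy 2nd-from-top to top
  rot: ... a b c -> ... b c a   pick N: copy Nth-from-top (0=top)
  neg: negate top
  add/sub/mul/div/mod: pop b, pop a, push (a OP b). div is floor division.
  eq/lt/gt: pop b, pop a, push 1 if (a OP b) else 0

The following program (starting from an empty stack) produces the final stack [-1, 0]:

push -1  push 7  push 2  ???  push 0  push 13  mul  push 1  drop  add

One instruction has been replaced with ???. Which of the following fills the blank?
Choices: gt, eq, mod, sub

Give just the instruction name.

Stack before ???: [-1, 7, 2]
Stack after ???:  [-1, 0]
Checking each choice:
  gt: produces [-1, 1]
  eq: MATCH
  mod: produces [-1, 1]
  sub: produces [-1, 5]


Answer: eq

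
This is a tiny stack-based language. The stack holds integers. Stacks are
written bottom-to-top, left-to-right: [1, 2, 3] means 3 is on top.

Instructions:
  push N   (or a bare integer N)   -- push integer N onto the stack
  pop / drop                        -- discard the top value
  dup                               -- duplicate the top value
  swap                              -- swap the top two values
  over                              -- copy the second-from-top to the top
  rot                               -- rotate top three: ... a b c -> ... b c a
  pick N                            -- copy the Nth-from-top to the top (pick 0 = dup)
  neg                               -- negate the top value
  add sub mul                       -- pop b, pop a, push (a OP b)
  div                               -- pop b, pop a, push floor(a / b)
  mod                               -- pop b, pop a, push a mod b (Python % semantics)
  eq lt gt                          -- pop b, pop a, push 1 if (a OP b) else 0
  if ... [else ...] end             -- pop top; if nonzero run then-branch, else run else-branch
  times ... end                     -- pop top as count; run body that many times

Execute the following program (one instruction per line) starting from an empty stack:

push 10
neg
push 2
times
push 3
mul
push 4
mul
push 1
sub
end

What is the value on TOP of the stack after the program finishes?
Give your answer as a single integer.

After 'push 10': [10]
After 'neg': [-10]
After 'push 2': [-10, 2]
After 'times': [-10]
After 'push 3': [-10, 3]
After 'mul': [-30]
After 'push 4': [-30, 4]
After 'mul': [-120]
After 'push 1': [-120, 1]
After 'sub': [-121]
After 'push 3': [-121, 3]
After 'mul': [-363]
After 'push 4': [-363, 4]
After 'mul': [-1452]
After 'push 1': [-1452, 1]
After 'sub': [-1453]

Answer: -1453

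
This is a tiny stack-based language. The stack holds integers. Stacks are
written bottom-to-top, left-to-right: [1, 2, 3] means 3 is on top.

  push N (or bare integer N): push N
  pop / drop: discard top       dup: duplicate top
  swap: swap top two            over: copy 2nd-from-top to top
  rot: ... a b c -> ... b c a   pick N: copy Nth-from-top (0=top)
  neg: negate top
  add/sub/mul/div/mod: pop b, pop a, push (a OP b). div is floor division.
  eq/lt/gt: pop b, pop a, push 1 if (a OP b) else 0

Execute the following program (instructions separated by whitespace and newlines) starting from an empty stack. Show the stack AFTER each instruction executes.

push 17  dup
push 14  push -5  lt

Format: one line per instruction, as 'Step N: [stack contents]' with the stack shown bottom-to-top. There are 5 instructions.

Step 1: [17]
Step 2: [17, 17]
Step 3: [17, 17, 14]
Step 4: [17, 17, 14, -5]
Step 5: [17, 17, 0]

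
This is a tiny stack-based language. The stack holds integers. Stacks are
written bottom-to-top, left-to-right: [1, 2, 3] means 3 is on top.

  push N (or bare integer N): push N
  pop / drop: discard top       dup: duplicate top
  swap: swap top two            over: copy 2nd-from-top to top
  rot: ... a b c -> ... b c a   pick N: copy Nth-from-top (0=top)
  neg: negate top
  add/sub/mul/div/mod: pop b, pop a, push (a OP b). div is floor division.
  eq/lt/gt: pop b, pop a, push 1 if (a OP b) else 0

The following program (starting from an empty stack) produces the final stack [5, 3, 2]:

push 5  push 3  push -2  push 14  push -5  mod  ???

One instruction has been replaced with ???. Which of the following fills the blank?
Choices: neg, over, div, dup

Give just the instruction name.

Answer: div

Derivation:
Stack before ???: [5, 3, -2, -1]
Stack after ???:  [5, 3, 2]
Checking each choice:
  neg: produces [5, 3, -2, 1]
  over: produces [5, 3, -2, -1, -2]
  div: MATCH
  dup: produces [5, 3, -2, -1, -1]
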